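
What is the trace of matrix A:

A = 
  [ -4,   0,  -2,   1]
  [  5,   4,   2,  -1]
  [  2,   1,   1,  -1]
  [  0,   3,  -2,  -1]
0

tr(A) = -4 + 4 + 1 + -1 = 0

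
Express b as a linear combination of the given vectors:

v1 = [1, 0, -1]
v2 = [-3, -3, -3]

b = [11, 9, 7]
c1 = 2, c2 = -3

b = 2·v1 + -3·v2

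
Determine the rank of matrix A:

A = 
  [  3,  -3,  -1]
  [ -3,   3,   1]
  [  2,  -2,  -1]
rank(A) = 2

Row reduce:
R2 → R2 + (1)·R1
R3 → R3 - (2/3)·R1
Swap R2 ↔ R3
REF = 
  [   3,   -3,   -1]
  [   0,    0, -1/3]
  [   0,    0,    0]
Pivot columns: 1, 3 → 2 pivots.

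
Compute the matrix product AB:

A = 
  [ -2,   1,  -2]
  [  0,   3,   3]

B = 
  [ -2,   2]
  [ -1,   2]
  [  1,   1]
AB = 
  [  1,  -4]
  [  0,   9]

A is 2×3 and B is 3×2, so AB is 2×2. Each entry is (row of A)·(column of B):
AB[1,1] = (-2)(-2) + (1)(-1) + (-2)(1) = 1
AB[1,2] = (-2)(2) + (1)(2) + (-2)(1) = -4
AB[2,1] = (0)(-2) + (3)(-1) + (3)(1) = 0
AB[2,2] = (0)(2) + (3)(2) + (3)(1) = 9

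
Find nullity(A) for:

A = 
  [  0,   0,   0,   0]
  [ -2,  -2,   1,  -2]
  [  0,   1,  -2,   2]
nullity(A) = 2

Row reduce:
Swap R1 ↔ R2
Swap R2 ↔ R3
REF = 
  [ -2,  -2,   1,  -2]
  [  0,   1,  -2,   2]
  [  0,   0,   0,   0]
Pivot columns: 1, 2 → 2 pivots.
rank(A) = 2, so nullity(A) = 4 - 2 = 2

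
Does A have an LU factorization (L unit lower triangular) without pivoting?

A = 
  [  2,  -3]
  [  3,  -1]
Yes.
A[1,1] = 2 ≠ 0, so Gaussian elimination proceeds without a row swap: multiplier ℓ₂₁ = (3)/(2) = 3/2, and U[2,2] = -1 - (3/2)(-3) = 7/2.
L = 
  [  1,   0]
  [3/2,   1]
U = 
  [  2,  -3]
  [  0, 7/2]
Check row 2 of LU: [(3/2)(2), (3/2)(-3) + (7/2)] = [3, -1] = row 2 of A ✓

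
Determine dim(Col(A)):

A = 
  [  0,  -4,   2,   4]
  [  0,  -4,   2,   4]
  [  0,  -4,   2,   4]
Row reduce:
R2 → R2 - (1)·R1
R3 → R3 - (1)·R1
REF = 
  [  0,  -4,   2,   4]
  [  0,   0,   0,   0]
  [  0,   0,   0,   0]
Pivot columns: 2 → 1 pivot.
dim(Col(A)) = number of pivot columns = 1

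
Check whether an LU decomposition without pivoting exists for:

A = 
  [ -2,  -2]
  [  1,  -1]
Yes.
A[1,1] = -2 ≠ 0, so Gaussian elimination proceeds without a row swap: multiplier ℓ₂₁ = (1)/(-2) = -1/2, and U[2,2] = -1 - (-1/2)(-2) = -2.
L = 
  [   1,    0]
  [-1/2,    1]
U = 
  [ -2,  -2]
  [  0,  -2]
Check row 2 of LU: [(-1/2)(-2), (-1/2)(-2) + (-2)] = [1, -1] = row 2 of A ✓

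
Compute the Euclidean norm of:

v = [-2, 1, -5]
5.477

||v||₂ = √((-2)² + (1)² + (-5)²) = √30 = 5.477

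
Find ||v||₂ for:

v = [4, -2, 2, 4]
6.325

||v||₂ = √((4)² + (-2)² + (2)² + (4)²) = √40 = 6.325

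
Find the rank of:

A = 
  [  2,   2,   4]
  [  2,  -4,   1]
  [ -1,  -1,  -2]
rank(A) = 2

Row reduce:
R2 → R2 - (1)·R1
R3 → R3 + (1/2)·R1
REF = 
  [  2,   2,   4]
  [  0,  -6,  -3]
  [  0,   0,   0]
Pivot columns: 1, 2 → 2 pivots.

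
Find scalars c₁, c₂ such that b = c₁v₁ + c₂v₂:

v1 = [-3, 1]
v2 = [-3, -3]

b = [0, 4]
c1 = 1, c2 = -1

b = 1·v1 + -1·v2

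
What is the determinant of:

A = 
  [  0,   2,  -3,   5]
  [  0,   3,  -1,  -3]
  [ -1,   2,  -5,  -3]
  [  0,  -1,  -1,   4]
Cofactor expansion along row 1: det(A) = a₁₁M₁₁ - a₁₂M₁₂ + a₁₃M₁₃ - a₁₄M₁₄

M₁₁ = det[[3, -1, -3]; [2, -5, -3]; [-1, -1, 4]]
  = (3)·((-5)(4) - (-3)(-1)) - (-1)·((2)(4) - (-3)(-1)) + (-3)·((2)(-1) - (-5)(-1))
  = (3)(-23) - (-1)(5) + (-3)(-7)
  = -43
M₁₂ = det[[0, -1, -3]; [-1, -5, -3]; [0, -1, 4]]
  = (0)·((-5)(4) - (-3)(-1)) - (-1)·((-1)(4) - (-3)(0)) + (-3)·((-1)(-1) - (-5)(0))
  = (0)(-23) - (-1)(-4) + (-3)(1)
  = -7
M₁₃ = det[[0, 3, -3]; [-1, 2, -3]; [0, -1, 4]]
  = (0)·((2)(4) - (-3)(-1)) - (3)·((-1)(4) - (-3)(0)) + (-3)·((-1)(-1) - (2)(0))
  = (0)(5) - (3)(-4) + (-3)(1)
  = 9
M₁₄ = det[[0, 3, -1]; [-1, 2, -5]; [0, -1, -1]]
  = (0)·((2)(-1) - (-5)(-1)) - (3)·((-1)(-1) - (-5)(0)) + (-1)·((-1)(-1) - (2)(0))
  = (0)(-7) - (3)(1) + (-1)(1)
  = -4

det(A) = (0)(-43) - (2)(-7) + (-3)(9) - (5)(-4) = 7

det(A) = 7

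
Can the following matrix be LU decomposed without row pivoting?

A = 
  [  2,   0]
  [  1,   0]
Yes.
A[1,1] = 2 ≠ 0, so Gaussian elimination proceeds without a row swap: multiplier ℓ₂₁ = (1)/(2) = 1/2, and U[2,2] = 0 - (1/2)(0) = 0.
L = 
  [  1,   0]
  [1/2,   1]
U = 
  [  2,   0]
  [  0,   0]
Check row 2 of LU: [(1/2)(2), (1/2)(0) + 0] = [1, 0] = row 2 of A ✓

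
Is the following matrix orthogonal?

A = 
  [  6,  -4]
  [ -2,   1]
No

AᵀA = 
  [ 40, -26]
  [-26,  17]
≠ I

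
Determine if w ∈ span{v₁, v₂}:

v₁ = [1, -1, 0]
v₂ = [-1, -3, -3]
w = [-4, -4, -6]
Yes

Form the augmented matrix and row-reduce:
[v₁|v₂|w] = 
  [  1,  -1,  -4]
  [ -1,  -3,  -4]
  [  0,  -3,  -6]
R2 → R2 + (1)·R1
R3 → R3 - (3/4)·R2
REF = 
  [  1,  -1,  -4]
  [  0,  -4,  -8]
  [  0,   0,   0]

No row of the form [0 0 | nonzero], so the system is consistent. Back-substitution gives c₁ = -2, c₂ = 2: w = (-2)·v₁ + (2)·v₂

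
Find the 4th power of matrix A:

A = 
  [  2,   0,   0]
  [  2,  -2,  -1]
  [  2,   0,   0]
A² = A·A:
A²[1,1] = (2)(2) + (0)(2) + (0)(2) = 4
A²[1,2] = (2)(0) + (0)(-2) + (0)(0) = 0
A²[1,3] = (2)(0) + (0)(-1) + (0)(0) = 0
A²[2,1] = (2)(2) + (-2)(2) + (-1)(2) = -2
A²[2,2] = (2)(0) + (-2)(-2) + (-1)(0) = 4
A²[2,3] = (2)(0) + (-2)(-1) + (-1)(0) = 2
A²[3,1] = (2)(2) + (0)(2) + (0)(2) = 4
A²[3,2] = (2)(0) + (0)(-2) + (0)(0) = 0
A²[3,3] = (2)(0) + (0)(-1) + (0)(0) = 0
A² = 
  [  4,   0,   0]
  [ -2,   4,   2]
  [  4,   0,   0]

A^3 = A^2·A:
A^3[1,1] = (4)(2) + (0)(2) + (0)(2) = 8
A^3[1,2] = (4)(0) + (0)(-2) + (0)(0) = 0
A^3[1,3] = (4)(0) + (0)(-1) + (0)(0) = 0
A^3[2,1] = (-2)(2) + (4)(2) + (2)(2) = 8
A^3[2,2] = (-2)(0) + (4)(-2) + (2)(0) = -8
A^3[2,3] = (-2)(0) + (4)(-1) + (2)(0) = -4
A^3[3,1] = (4)(2) + (0)(2) + (0)(2) = 8
A^3[3,2] = (4)(0) + (0)(-2) + (0)(0) = 0
A^3[3,3] = (4)(0) + (0)(-1) + (0)(0) = 0
A^3 = 
  [  8,   0,   0]
  [  8,  -8,  -4]
  [  8,   0,   0]

A^4 = A^3·A:
A^4[1,1] = (8)(2) + (0)(2) + (0)(2) = 16
A^4[1,2] = (8)(0) + (0)(-2) + (0)(0) = 0
A^4[1,3] = (8)(0) + (0)(-1) + (0)(0) = 0
A^4[2,1] = (8)(2) + (-8)(2) + (-4)(2) = -8
A^4[2,2] = (8)(0) + (-8)(-2) + (-4)(0) = 16
A^4[2,3] = (8)(0) + (-8)(-1) + (-4)(0) = 8
A^4[3,1] = (8)(2) + (0)(2) + (0)(2) = 16
A^4[3,2] = (8)(0) + (0)(-2) + (0)(0) = 0
A^4[3,3] = (8)(0) + (0)(-1) + (0)(0) = 0
A^4 = 
  [ 16,   0,   0]
  [ -8,  16,   8]
  [ 16,   0,   0]

Therefore
A^4 = 
  [ 16,   0,   0]
  [ -8,  16,   8]
  [ 16,   0,   0]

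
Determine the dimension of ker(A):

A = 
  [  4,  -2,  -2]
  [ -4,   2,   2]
nullity(A) = 2

Row reduce:
R2 → R2 + (1)·R1
REF = 
  [  4,  -2,  -2]
  [  0,   0,   0]
Pivot columns: 1 → 1 pivot.
rank(A) = 1, so nullity(A) = 3 - 1 = 2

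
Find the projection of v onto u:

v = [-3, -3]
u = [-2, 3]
v·u = (-3)(-2) + (-3)(3) = -3
u·u = (-2)² + (3)² = 13
proj_u(v) = (v·u / u·u) × u = (-3/13) × u

proj_u(v) = [6/13, -9/13]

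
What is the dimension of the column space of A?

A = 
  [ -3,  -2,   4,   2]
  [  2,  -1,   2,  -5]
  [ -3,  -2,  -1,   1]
dim(Col(A)) = 3

Row reduce:
R2 → R2 + (2/3)·R1
R3 → R3 - (1)·R1
REF = 
  [   -3,    -2,     4,     2]
  [    0,  -7/3,  14/3, -11/3]
  [    0,     0,    -5,    -1]
Pivot columns: 1, 2, 3 → 3 pivots.
dim(Col(A)) = number of pivot columns = 3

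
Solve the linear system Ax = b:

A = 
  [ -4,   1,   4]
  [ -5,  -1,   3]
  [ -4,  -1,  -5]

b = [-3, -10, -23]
x = [3, 1, 2]

Row reduce the augmented matrix [A|b]:
R2 → R2 - (5/4)·R1
R3 → R3 - (1)·R1
R3 → R3 - (8/9)·R2
REF = 
  [    -4,      1,      4,     -3]
  [     0,   -9/4,     -2,  -25/4]
  [     0,      0,  -65/9, -130/9]

Back-substitution:
x₃ = (-130/9) / (-65/9) = 2
x₂ = (-25/4 - (-2)(2)) / (-9/4) = 1
x₁ = (-3 - (1)(1) - (4)(2)) / (-4) = 3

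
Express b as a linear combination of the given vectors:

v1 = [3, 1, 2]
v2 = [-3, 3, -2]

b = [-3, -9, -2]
c1 = -3, c2 = -2

b = -3·v1 + -2·v2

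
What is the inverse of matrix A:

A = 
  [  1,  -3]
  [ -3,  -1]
det(A) = (1)(-1) - (-3)(-3) = -10
For a 2×2 matrix, A⁻¹ = (1/det(A)) · [[d, -b], [-c, a]]
    = (-1/10) · [[-1, 3], [3, 1]]

A⁻¹ = 
  [ 1/10, -3/10]
  [-3/10, -1/10]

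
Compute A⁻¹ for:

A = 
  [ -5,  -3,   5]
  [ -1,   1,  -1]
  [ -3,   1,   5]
det(A) = (-5)·((1)(5) - (-1)(1)) - (-3)·((-1)(5) - (-1)(-3)) + (5)·((-1)(1) - (1)(-3))
  = (-5)(6) - (-3)(-8) + (5)(2)
  = -44
det(A) = -44 ≠ 0, so A is invertible.

Cofactors Cᵢⱼ = (-1)ⁱ⁺ʲ·Mᵢⱼ:
C = 
  [  6,   8,   2]
  [ 20, -10,  14]
  [ -2, -10,  -8]

adj(A) = Cᵀ:
adj(A) = 
  [  6,  20,  -2]
  [  8, -10, -10]
  [  2,  14,  -8]

A⁻¹ = (-1/44) · adj(A):
A⁻¹ = 
  [-3/22, -5/11,  1/22]
  [-2/11,  5/22,  5/22]
  [-1/22, -7/22,  2/11]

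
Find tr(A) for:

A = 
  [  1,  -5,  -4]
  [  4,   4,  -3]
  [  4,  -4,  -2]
3

tr(A) = 1 + 4 + -2 = 3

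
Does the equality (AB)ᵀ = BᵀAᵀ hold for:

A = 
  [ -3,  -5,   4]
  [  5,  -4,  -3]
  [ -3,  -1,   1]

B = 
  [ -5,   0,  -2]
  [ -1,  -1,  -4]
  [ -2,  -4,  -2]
Yes

(AB)ᵀ = 
  [ 12, -15,  14]
  [-11,  16,  -3]
  [ 18,  12,   8]

BᵀAᵀ = 
  [ 12, -15,  14]
  [-11,  16,  -3]
  [ 18,  12,   8]

Both sides are equal — this is the standard identity (AB)ᵀ = BᵀAᵀ, which holds for all A, B.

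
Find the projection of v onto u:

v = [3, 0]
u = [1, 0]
proj_u(v) = [3, 0]

v·u = (3)(1) + (0)(0) = 3
u·u = (1)² + (0)² = 1
proj_u(v) = (v·u / u·u) × u = (3/1) × u = (3) × u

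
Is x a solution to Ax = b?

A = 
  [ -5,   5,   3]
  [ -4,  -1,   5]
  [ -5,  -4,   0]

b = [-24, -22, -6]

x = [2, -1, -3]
Yes

Ax = [-24, -22, -6] = b ✓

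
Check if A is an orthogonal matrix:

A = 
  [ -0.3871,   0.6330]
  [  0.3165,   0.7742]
No

AᵀA = 
  [  0.2500,   0]
  [  0,   1.0001]
≠ I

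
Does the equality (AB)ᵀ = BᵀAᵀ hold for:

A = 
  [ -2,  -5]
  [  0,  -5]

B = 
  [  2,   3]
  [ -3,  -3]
Yes

(AB)ᵀ = 
  [ 11,  15]
  [  9,  15]

BᵀAᵀ = 
  [ 11,  15]
  [  9,  15]

Both sides are equal — this is the standard identity (AB)ᵀ = BᵀAᵀ, which holds for all A, B.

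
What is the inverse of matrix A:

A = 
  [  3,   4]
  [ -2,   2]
det(A) = (3)(2) - (4)(-2) = 14
For a 2×2 matrix, A⁻¹ = (1/det(A)) · [[d, -b], [-c, a]]
    = (1/14) · [[2, -4], [2, 3]]

A⁻¹ = 
  [ 1/7, -2/7]
  [ 1/7, 3/14]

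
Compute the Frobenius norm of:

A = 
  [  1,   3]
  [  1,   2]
||A||_F = 3.873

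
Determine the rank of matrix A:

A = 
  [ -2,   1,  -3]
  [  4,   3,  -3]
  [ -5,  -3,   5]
rank(A) = 3

Row reduce:
R2 → R2 + (2)·R1
R3 → R3 - (5/2)·R1
R3 → R3 + (11/10)·R2
REF = 
  [  -2,    1,   -3]
  [   0,    5,   -9]
  [   0,    0, 13/5]
Pivot columns: 1, 2, 3 → 3 pivots.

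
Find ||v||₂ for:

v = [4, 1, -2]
4.583

||v||₂ = √((4)² + (1)² + (-2)²) = √21 = 4.583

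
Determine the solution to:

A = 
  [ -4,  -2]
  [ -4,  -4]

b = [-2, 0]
x = [1, -1]

Row reduce the augmented matrix [A|b]:
R2 → R2 - (1)·R1
REF = 
  [ -4,  -2,  -2]
  [  0,  -2,   2]

Back-substitution:
x₂ = 2 / (-2) = -1
x₁ = (-2 - (-2)(-1)) / (-4) = 1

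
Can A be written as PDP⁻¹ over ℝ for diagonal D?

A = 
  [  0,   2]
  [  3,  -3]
Yes

tr(A) = -3, det(A) = -6
Characteristic polynomial: λ² - tr(A)λ + det(A) = λ² + 3λ - 6
λ² + 3λ - 6 = 0  ⇒  λ = (-3 ± √((3)² - 4·(-6)))/2 = (-3 ± √(33))/2
  = (-3 + √33)/2,  (-3 - √33)/2
Eigenvalues: (-3 + √33)/2, (-3 - √33)/2  (≈ 1.372, -4.372)
The two irrational eigenvalues are distinct (simple), so each has alg. mult. = geom. mult. = 1.
Sum of geometric multiplicities equals n, so A has n independent eigenvectors.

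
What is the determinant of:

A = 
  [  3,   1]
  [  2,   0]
-2

For a 2×2 matrix, det = ad - bc = (3)(0) - (1)(2) = -2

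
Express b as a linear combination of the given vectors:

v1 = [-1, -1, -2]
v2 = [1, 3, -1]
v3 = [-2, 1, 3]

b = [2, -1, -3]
c1 = 0, c2 = 0, c3 = -1

b = 0·v1 + 0·v2 + -1·v3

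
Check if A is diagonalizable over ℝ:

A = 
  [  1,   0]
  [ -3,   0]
Yes

tr(A) = 1, det(A) = 0
Characteristic polynomial: λ² - tr(A)λ + det(A) = λ² - λ
λ² - λ = λ(λ - 1)
Eigenvalues: 1, 0
λ=0: alg. mult. = 1, geom. mult. = 2 - rank(A - (0)I) = 2 - 1 = 1
λ=1: alg. mult. = 1, geom. mult. = 2 - rank(A - (1)I) = 2 - 1 = 1
Sum of geometric multiplicities equals n, so A has n independent eigenvectors.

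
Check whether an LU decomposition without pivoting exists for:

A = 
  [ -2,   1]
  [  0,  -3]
Yes.
A[1,1] = -2 ≠ 0, so Gaussian elimination proceeds without a row swap: multiplier ℓ₂₁ = (0)/(-2) = 0, and U[2,2] = -3 - (0)(1) = -3.
L = 
  [  1,   0]
  [  0,   1]
U = 
  [ -2,   1]
  [  0,  -3]
Check row 2 of LU: [(0)(-2), (0)(1) + (-3)] = [0, -3] = row 2 of A ✓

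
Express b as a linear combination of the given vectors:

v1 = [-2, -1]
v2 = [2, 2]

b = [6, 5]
c1 = -1, c2 = 2

b = -1·v1 + 2·v2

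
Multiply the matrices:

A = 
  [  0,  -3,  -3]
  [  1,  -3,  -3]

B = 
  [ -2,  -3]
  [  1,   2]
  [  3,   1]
AB = 
  [-12,  -9]
  [-14, -12]

A is 2×3 and B is 3×2, so AB is 2×2. Each entry is (row of A)·(column of B):
AB[1,1] = (0)(-2) + (-3)(1) + (-3)(3) = -12
AB[1,2] = (0)(-3) + (-3)(2) + (-3)(1) = -9
AB[2,1] = (1)(-2) + (-3)(1) + (-3)(3) = -14
AB[2,2] = (1)(-3) + (-3)(2) + (-3)(1) = -12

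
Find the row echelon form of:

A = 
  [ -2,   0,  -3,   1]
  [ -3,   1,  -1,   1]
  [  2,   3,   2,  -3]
Row operations:
R2 → R2 - (3/2)·R1
R3 → R3 + (1)·R1
R3 → R3 - (3)·R2

Resulting echelon form:
REF = 
  [   -2,     0,    -3,     1]
  [    0,     1,   7/2,  -1/2]
  [    0,     0, -23/2,  -1/2]

Rank = 3 (number of non-zero pivot rows).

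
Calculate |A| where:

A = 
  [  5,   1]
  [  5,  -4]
For a 2×2 matrix, det = ad - bc = (5)(-4) - (1)(5) = -25

det(A) = -25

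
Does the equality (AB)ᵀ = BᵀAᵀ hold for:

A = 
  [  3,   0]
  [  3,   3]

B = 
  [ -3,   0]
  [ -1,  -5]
Yes

(AB)ᵀ = 
  [ -9, -12]
  [  0, -15]

BᵀAᵀ = 
  [ -9, -12]
  [  0, -15]

Both sides are equal — this is the standard identity (AB)ᵀ = BᵀAᵀ, which holds for all A, B.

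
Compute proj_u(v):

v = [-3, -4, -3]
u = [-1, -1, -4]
v·u = (-3)(-1) + (-4)(-1) + (-3)(-4) = 19
u·u = (-1)² + (-1)² + (-4)² = 18
proj_u(v) = (v·u / u·u) × u = (19/18) × u

proj_u(v) = [-19/18, -19/18, -38/9]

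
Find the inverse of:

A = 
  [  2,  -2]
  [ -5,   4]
det(A) = (2)(4) - (-2)(-5) = -2
For a 2×2 matrix, A⁻¹ = (1/det(A)) · [[d, -b], [-c, a]]
    = (-1/2) · [[4, 2], [5, 2]]

A⁻¹ = 
  [  -2,   -1]
  [-5/2,   -1]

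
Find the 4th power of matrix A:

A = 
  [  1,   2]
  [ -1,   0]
A² = A·A:
A²[1,1] = (1)(1) + (2)(-1) = -1
A²[1,2] = (1)(2) + (2)(0) = 2
A²[2,1] = (-1)(1) + (0)(-1) = -1
A²[2,2] = (-1)(2) + (0)(0) = -2
A² = 
  [ -1,   2]
  [ -1,  -2]

A^3 = A^2·A:
A^3[1,1] = (-1)(1) + (2)(-1) = -3
A^3[1,2] = (-1)(2) + (2)(0) = -2
A^3[2,1] = (-1)(1) + (-2)(-1) = 1
A^3[2,2] = (-1)(2) + (-2)(0) = -2
A^3 = 
  [ -3,  -2]
  [  1,  -2]

A^4 = A^3·A:
A^4[1,1] = (-3)(1) + (-2)(-1) = -1
A^4[1,2] = (-3)(2) + (-2)(0) = -6
A^4[2,1] = (1)(1) + (-2)(-1) = 3
A^4[2,2] = (1)(2) + (-2)(0) = 2
A^4 = 
  [ -1,  -6]
  [  3,   2]

Therefore
A^4 = 
  [ -1,  -6]
  [  3,   2]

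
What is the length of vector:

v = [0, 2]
2

||v||₂ = √((0)² + (2)²) = √4 = 2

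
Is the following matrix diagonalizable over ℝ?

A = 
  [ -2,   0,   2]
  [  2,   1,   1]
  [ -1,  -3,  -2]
No

Characteristic polynomial: det(λI - A) = λ³ + 3λ² + 5λ + 12
By the rational root theorem any rational root is an integer dividing 12; none of those is a root, so p(λ) has no rational roots and hence (being an irreducible cubic) no repeated roots.
Discriminant of the cubic: Δ = -2219
Δ < 0 ⇒ one real eigenvalue and a complex-conjugate pair: λ ≈ -2.762, -0.1188 + 2.081i, -0.1188 - 2.081i
Has complex eigenvalues (not diagonalizable over ℝ).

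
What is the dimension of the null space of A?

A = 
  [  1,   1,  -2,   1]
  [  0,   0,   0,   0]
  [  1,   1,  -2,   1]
nullity(A) = 3

Row reduce:
R3 → R3 - (1)·R1
REF = 
  [  1,   1,  -2,   1]
  [  0,   0,   0,   0]
  [  0,   0,   0,   0]
Pivot columns: 1 → 1 pivot.
rank(A) = 1, so nullity(A) = 4 - 1 = 3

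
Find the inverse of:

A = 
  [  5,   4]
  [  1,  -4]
det(A) = (5)(-4) - (4)(1) = -24
For a 2×2 matrix, A⁻¹ = (1/det(A)) · [[d, -b], [-c, a]]
    = (-1/24) · [[-4, -4], [-1, 5]]

A⁻¹ = 
  [  1/6,   1/6]
  [ 1/24, -5/24]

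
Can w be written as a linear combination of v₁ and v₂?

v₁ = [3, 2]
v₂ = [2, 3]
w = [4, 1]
Yes

Form the augmented matrix and row-reduce:
[v₁|v₂|w] = 
  [  3,   2,   4]
  [  2,   3,   1]
R2 → R2 - (2/3)·R1
REF = 
  [   3,    2,    4]
  [   0,  5/3, -5/3]

No row of the form [0 0 | nonzero], so the system is consistent. Back-substitution gives c₁ = 2, c₂ = -1: w = (2)·v₁ + (-1)·v₂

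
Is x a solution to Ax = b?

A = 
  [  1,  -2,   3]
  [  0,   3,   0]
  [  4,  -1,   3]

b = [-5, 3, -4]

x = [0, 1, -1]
Yes

Ax = [-5, 3, -4] = b ✓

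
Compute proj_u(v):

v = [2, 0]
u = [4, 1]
proj_u(v) = [32/17, 8/17]

v·u = (2)(4) + (0)(1) = 8
u·u = (4)² + (1)² = 17
proj_u(v) = (v·u / u·u) × u = (8/17) × u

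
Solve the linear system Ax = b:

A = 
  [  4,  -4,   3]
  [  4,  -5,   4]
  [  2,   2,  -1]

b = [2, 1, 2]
x = [1, -1, -2]

Row reduce the augmented matrix [A|b]:
R2 → R2 - (1)·R1
R3 → R3 - (1/2)·R1
R3 → R3 + (4)·R2
REF = 
  [  4,  -4,   3,   2]
  [  0,  -1,   1,  -1]
  [  0,   0, 3/2,  -3]

Back-substitution:
x₃ = (-3) / (3/2) = -2
x₂ = (-1 - (1)(-2)) / (-1) = -1
x₁ = (2 - (-4)(-1) - (3)(-2)) / 4 = 1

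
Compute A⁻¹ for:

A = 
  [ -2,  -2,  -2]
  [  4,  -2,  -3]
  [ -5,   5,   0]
det(A) = (-2)·((-2)(0) - (-3)(5)) - (-2)·((4)(0) - (-3)(-5)) + (-2)·((4)(5) - (-2)(-5))
  = (-2)(15) - (-2)(-15) + (-2)(10)
  = -80
det(A) = -80 ≠ 0, so A is invertible.

Cofactors Cᵢⱼ = (-1)ⁱ⁺ʲ·Mᵢⱼ:
C = 
  [ 15,  15,  10]
  [-10, -10,  20]
  [  2, -14,  12]

adj(A) = Cᵀ:
adj(A) = 
  [ 15, -10,   2]
  [ 15, -10, -14]
  [ 10,  20,  12]

A⁻¹ = (-1/80) · adj(A):
A⁻¹ = 
  [-3/16,   1/8, -1/40]
  [-3/16,   1/8,  7/40]
  [ -1/8,  -1/4, -3/20]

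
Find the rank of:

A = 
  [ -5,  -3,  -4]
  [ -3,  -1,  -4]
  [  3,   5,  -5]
rank(A) = 3

Row reduce:
R2 → R2 - (3/5)·R1
R3 → R3 + (3/5)·R1
R3 → R3 - (4)·R2
REF = 
  [  -5,   -3,   -4]
  [   0,  4/5, -8/5]
  [   0,    0,   -1]
Pivot columns: 1, 2, 3 → 3 pivots.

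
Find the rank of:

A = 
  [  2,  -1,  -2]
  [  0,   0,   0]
Row reduce:
(no row operations needed)
REF = 
  [  2,  -1,  -2]
  [  0,   0,   0]
Pivot columns: 1 → 1 pivot.

rank(A) = 1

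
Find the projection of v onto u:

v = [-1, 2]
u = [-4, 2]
proj_u(v) = [-8/5, 4/5]

v·u = (-1)(-4) + (2)(2) = 8
u·u = (-4)² + (2)² = 20
proj_u(v) = (v·u / u·u) × u = (8/20) × u = (2/5) × u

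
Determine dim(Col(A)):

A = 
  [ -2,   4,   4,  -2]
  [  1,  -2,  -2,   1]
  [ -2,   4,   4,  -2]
Row reduce:
R2 → R2 + (1/2)·R1
R3 → R3 - (1)·R1
REF = 
  [ -2,   4,   4,  -2]
  [  0,   0,   0,   0]
  [  0,   0,   0,   0]
Pivot columns: 1 → 1 pivot.
dim(Col(A)) = number of pivot columns = 1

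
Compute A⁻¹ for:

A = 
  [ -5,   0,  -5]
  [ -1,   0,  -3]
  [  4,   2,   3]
det(A) = (-5)·((0)(3) - (-3)(2)) - (0)·((-1)(3) - (-3)(4)) + (-5)·((-1)(2) - (0)(4))
  = (-5)(6) - (0)(9) + (-5)(-2)
  = -20
det(A) = -20 ≠ 0, so A is invertible.

Cofactors Cᵢⱼ = (-1)ⁱ⁺ʲ·Mᵢⱼ:
C = 
  [  6,  -9,  -2]
  [-10,   5,  10]
  [  0, -10,   0]

adj(A) = Cᵀ:
adj(A) = 
  [  6, -10,   0]
  [ -9,   5, -10]
  [ -2,  10,   0]

A⁻¹ = (-1/20) · adj(A):
A⁻¹ = 
  [-3/10,   1/2,     0]
  [ 9/20,  -1/4,   1/2]
  [ 1/10,  -1/2,     0]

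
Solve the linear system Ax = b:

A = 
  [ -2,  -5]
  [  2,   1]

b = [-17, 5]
Row reduce the augmented matrix [A|b]:
R2 → R2 + (1)·R1
REF = 
  [ -2,  -5, -17]
  [  0,  -4, -12]

Back-substitution:
x₂ = (-12) / (-4) = 3
x₁ = (-17 - (-5)(3)) / (-2) = 1

x = [1, 3]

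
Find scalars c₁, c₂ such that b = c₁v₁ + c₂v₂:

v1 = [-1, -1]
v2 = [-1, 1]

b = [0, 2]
c1 = -1, c2 = 1

b = -1·v1 + 1·v2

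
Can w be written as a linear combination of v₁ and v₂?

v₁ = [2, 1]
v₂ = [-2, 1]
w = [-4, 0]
Yes

Form the augmented matrix and row-reduce:
[v₁|v₂|w] = 
  [  2,  -2,  -4]
  [  1,   1,   0]
R2 → R2 - (1/2)·R1
REF = 
  [  2,  -2,  -4]
  [  0,   2,   2]

No row of the form [0 0 | nonzero], so the system is consistent. Back-substitution gives c₁ = -1, c₂ = 1: w = (-1)·v₁ + (1)·v₂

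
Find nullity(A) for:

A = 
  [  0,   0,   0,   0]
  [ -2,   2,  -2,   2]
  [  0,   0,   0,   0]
nullity(A) = 3

Row reduce:
Swap R1 ↔ R2
REF = 
  [ -2,   2,  -2,   2]
  [  0,   0,   0,   0]
  [  0,   0,   0,   0]
Pivot columns: 1 → 1 pivot.
rank(A) = 1, so nullity(A) = 4 - 1 = 3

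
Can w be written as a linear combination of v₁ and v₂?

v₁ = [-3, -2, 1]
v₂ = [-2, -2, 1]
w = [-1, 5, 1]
No

Form the augmented matrix and row-reduce:
[v₁|v₂|w] = 
  [ -3,  -2,  -1]
  [ -2,  -2,   5]
  [  1,   1,   1]
R2 → R2 - (2/3)·R1
R3 → R3 + (1/3)·R1
R3 → R3 + (1/2)·R2
REF = 
  [  -3,   -2,   -1]
  [   0, -2/3, 17/3]
  [   0,    0,  7/2]

Row 3 reads [0 0 | 7/2], i.e. 0 = 7/2, so the system is inconsistent and w ∉ span{v₁, v₂}.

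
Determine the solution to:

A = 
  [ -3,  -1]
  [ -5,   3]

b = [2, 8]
Row reduce the augmented matrix [A|b]:
R2 → R2 - (5/3)·R1
REF = 
  [  -3,   -1,    2]
  [   0, 14/3, 14/3]

Back-substitution:
x₂ = (14/3) / (14/3) = 1
x₁ = (2 - (-1)(1)) / (-3) = -1

x = [-1, 1]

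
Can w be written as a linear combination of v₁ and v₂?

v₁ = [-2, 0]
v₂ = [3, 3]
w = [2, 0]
Yes

Form the augmented matrix and row-reduce:
[v₁|v₂|w] = 
  [ -2,   3,   2]
  [  0,   3,   0]
(already in echelon form — no row operations needed)

No row of the form [0 0 | nonzero], so the system is consistent. Back-substitution gives c₁ = -1, c₂ = 0: w = (-1)·v₁ + (0)·v₂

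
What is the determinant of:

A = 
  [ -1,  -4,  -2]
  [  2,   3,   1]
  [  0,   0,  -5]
-25

Cofactor expansion along row 1:
det(A) = (-1)·((3)(-5) - (1)(0)) - (-4)·((2)(-5) - (1)(0)) + (-2)·((2)(0) - (3)(0))
  = (-1)(-15) - (-4)(-10) + (-2)(0)
  = -25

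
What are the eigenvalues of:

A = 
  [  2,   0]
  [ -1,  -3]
tr(A) = -1, det(A) = -6
Characteristic polynomial: λ² - tr(A)λ + det(A) = λ² + λ - 6
λ² + λ - 6 = (λ + 3)(λ - 2)

λ = 2, -3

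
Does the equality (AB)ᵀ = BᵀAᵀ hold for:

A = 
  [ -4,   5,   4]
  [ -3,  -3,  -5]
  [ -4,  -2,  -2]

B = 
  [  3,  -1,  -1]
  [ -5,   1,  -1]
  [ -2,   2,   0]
Yes

(AB)ᵀ = 
  [-45,  16,   2]
  [ 17, -10,  -2]
  [ -1,   6,   6]

BᵀAᵀ = 
  [-45,  16,   2]
  [ 17, -10,  -2]
  [ -1,   6,   6]

Both sides are equal — this is the standard identity (AB)ᵀ = BᵀAᵀ, which holds for all A, B.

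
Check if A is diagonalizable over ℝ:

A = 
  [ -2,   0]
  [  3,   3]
Yes

tr(A) = 1, det(A) = -6
Characteristic polynomial: λ² - tr(A)λ + det(A) = λ² - λ - 6
λ² - λ - 6 = (λ + 2)(λ - 3)
Eigenvalues: 3, -2
λ=-2: alg. mult. = 1, geom. mult. = 2 - rank(A - (-2)I) = 2 - 1 = 1
λ=3: alg. mult. = 1, geom. mult. = 2 - rank(A - (3)I) = 2 - 1 = 1
Sum of geometric multiplicities equals n, so A has n independent eigenvectors.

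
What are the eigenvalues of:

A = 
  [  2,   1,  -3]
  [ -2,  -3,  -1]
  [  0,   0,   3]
Characteristic polynomial: det(λI - A) = λ³ - 2λ² - 7λ + 12
Testing integer divisors of the constant term: p(3) = 0, so (λ - 3) is a factor:
p(λ) = (λ - 3)(λ² + λ - 4)
λ² + λ - 4 = 0  ⇒  λ = (-1 ± √((1)² - 4·(-4)))/2 = (-1 ± √(17))/2
  = (-1 + √17)/2,  (-1 - √17)/2

λ = 3, (-1 + √17)/2, (-1 - √17)/2  (≈ 3, 1.562, -2.562)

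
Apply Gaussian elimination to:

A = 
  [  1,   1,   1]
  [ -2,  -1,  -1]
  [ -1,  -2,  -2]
Row operations:
R2 → R2 + (2)·R1
R3 → R3 + (1)·R1
R3 → R3 + (1)·R2

Resulting echelon form:
REF = 
  [  1,   1,   1]
  [  0,   1,   1]
  [  0,   0,   0]

Rank = 2 (number of non-zero pivot rows).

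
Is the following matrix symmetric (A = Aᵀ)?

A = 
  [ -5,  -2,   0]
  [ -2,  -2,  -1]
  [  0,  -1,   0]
Yes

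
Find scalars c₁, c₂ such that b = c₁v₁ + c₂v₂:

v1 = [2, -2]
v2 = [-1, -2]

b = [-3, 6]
c1 = -2, c2 = -1

b = -2·v1 + -1·v2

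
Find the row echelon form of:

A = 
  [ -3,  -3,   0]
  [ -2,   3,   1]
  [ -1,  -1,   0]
Row operations:
R2 → R2 - (2/3)·R1
R3 → R3 - (1/3)·R1

Resulting echelon form:
REF = 
  [ -3,  -3,   0]
  [  0,   5,   1]
  [  0,   0,   0]

Rank = 2 (number of non-zero pivot rows).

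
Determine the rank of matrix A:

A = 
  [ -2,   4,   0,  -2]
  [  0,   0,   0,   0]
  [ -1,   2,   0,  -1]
Row reduce:
R3 → R3 - (1/2)·R1
REF = 
  [ -2,   4,   0,  -2]
  [  0,   0,   0,   0]
  [  0,   0,   0,   0]
Pivot columns: 1 → 1 pivot.

rank(A) = 1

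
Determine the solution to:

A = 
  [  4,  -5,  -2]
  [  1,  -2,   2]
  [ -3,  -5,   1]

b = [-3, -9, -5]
Row reduce the augmented matrix [A|b]:
R2 → R2 - (1/4)·R1
R3 → R3 + (3/4)·R1
R3 → R3 - (35/3)·R2
REF = 
  [    4,    -5,    -2,    -3]
  [    0,  -3/4,   5/2, -33/4]
  [    0,     0, -89/3,    89]

Back-substitution:
x₃ = 89 / (-89/3) = -3
x₂ = (-33/4 - (5/2)(-3)) / (-3/4) = 1
x₁ = (-3 - (-5)(1) - (-2)(-3)) / 4 = -1

x = [-1, 1, -3]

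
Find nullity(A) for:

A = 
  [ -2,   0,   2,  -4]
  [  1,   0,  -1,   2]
nullity(A) = 3

Row reduce:
R2 → R2 + (1/2)·R1
REF = 
  [ -2,   0,   2,  -4]
  [  0,   0,   0,   0]
Pivot columns: 1 → 1 pivot.
rank(A) = 1, so nullity(A) = 4 - 1 = 3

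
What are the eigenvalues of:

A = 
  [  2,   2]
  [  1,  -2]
λ = √6, -√6  (≈ 2.449, -2.449)

tr(A) = 0, det(A) = -6
Characteristic polynomial: λ² - tr(A)λ + det(A) = λ² - 6
λ² - 6 = 0  ⇒  λ = (0 ± √((0)² - 4·(-6)))/2 = (0 ± √(24))/2
  = √6,  -√6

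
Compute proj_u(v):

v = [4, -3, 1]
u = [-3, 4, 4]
proj_u(v) = [60/41, -80/41, -80/41]

v·u = (4)(-3) + (-3)(4) + (1)(4) = -20
u·u = (-3)² + (4)² + (4)² = 41
proj_u(v) = (v·u / u·u) × u = (-20/41) × u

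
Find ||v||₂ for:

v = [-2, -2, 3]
4.123

||v||₂ = √((-2)² + (-2)² + (3)²) = √17 = 4.123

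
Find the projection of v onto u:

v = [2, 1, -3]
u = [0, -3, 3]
proj_u(v) = [0, 2, -2]

v·u = (2)(0) + (1)(-3) + (-3)(3) = -12
u·u = (0)² + (-3)² + (3)² = 18
proj_u(v) = (v·u / u·u) × u = (-12/18) × u = (-2/3) × u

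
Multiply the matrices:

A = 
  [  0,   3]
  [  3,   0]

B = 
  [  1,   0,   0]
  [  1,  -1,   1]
A is 2×2 and B is 2×3, so AB is 2×3. Each entry is (row of A)·(column of B):
AB[1,1] = (0)(1) + (3)(1) = 3
AB[1,2] = (0)(0) + (3)(-1) = -3
AB[1,3] = (0)(0) + (3)(1) = 3
AB[2,1] = (3)(1) + (0)(1) = 3
AB[2,2] = (3)(0) + (0)(-1) = 0
AB[2,3] = (3)(0) + (0)(1) = 0

AB = 
  [  3,  -3,   3]
  [  3,   0,   0]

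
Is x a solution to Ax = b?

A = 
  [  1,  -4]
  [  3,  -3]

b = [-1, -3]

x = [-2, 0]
No

Ax = [-2, -6] ≠ b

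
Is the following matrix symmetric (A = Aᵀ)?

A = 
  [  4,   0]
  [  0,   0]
Yes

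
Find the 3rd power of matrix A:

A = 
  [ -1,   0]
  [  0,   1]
A^3 = 
  [ -1,   0]
  [  0,   1]

A² = A·A:
A²[1,1] = (-1)(-1) + (0)(0) = 1
A²[1,2] = (-1)(0) + (0)(1) = 0
A²[2,1] = (0)(-1) + (1)(0) = 0
A²[2,2] = (0)(0) + (1)(1) = 1
A² = 
  [  1,   0]
  [  0,   1]

A^3 = A^2·A:
A^3[1,1] = (1)(-1) + (0)(0) = -1
A^3[1,2] = (1)(0) + (0)(1) = 0
A^3[2,1] = (0)(-1) + (1)(0) = 0
A^3[2,2] = (0)(0) + (1)(1) = 1
A^3 = 
  [ -1,   0]
  [  0,   1]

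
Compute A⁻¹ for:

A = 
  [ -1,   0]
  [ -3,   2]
det(A) = (-1)(2) - (0)(-3) = -2
For a 2×2 matrix, A⁻¹ = (1/det(A)) · [[d, -b], [-c, a]]
    = (-1/2) · [[2, 0], [3, -1]]

A⁻¹ = 
  [  -1,    0]
  [-3/2,  1/2]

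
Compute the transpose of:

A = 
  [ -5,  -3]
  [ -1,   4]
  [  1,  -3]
Aᵀ = 
  [ -5,  -1,   1]
  [ -3,   4,  -3]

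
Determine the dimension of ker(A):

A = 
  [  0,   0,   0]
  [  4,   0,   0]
nullity(A) = 2

Row reduce:
Swap R1 ↔ R2
REF = 
  [  4,   0,   0]
  [  0,   0,   0]
Pivot columns: 1 → 1 pivot.
rank(A) = 1, so nullity(A) = 3 - 1 = 2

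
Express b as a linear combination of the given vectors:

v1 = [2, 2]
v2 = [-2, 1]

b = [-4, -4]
c1 = -2, c2 = 0

b = -2·v1 + 0·v2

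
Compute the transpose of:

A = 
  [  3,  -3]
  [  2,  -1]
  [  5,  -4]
Aᵀ = 
  [  3,   2,   5]
  [ -3,  -1,  -4]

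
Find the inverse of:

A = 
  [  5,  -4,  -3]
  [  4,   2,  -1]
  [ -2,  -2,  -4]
det(A) = (5)·((2)(-4) - (-1)(-2)) - (-4)·((4)(-4) - (-1)(-2)) + (-3)·((4)(-2) - (2)(-2))
  = (5)(-10) - (-4)(-18) + (-3)(-4)
  = -110
det(A) = -110 ≠ 0, so A is invertible.

Cofactors Cᵢⱼ = (-1)ⁱ⁺ʲ·Mᵢⱼ:
C = 
  [-10,  18,  -4]
  [-10, -26,  18]
  [ 10,  -7,  26]

adj(A) = Cᵀ:
adj(A) = 
  [-10, -10,  10]
  [ 18, -26,  -7]
  [ -4,  18,  26]

A⁻¹ = (-1/110) · adj(A):
A⁻¹ = 
  [  1/11,   1/11,  -1/11]
  [ -9/55,  13/55,  7/110]
  [  2/55,  -9/55, -13/55]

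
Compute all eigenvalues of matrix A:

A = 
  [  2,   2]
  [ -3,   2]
λ = 2 + i√6, 2 - i√6  (≈ 2 + 2.449i, 2 - 2.449i)

tr(A) = 4, det(A) = 10
Characteristic polynomial: λ² - tr(A)λ + det(A) = λ² - 4λ + 10
λ² - 4λ + 10 = 0  ⇒  λ = (4 ± √((-4)² - 4·(10)))/2 = (4 ± √(-24))/2
  = 2 + i√6,  2 - i√6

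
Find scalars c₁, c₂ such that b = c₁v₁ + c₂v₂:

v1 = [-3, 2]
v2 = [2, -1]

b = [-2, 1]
c1 = 0, c2 = -1

b = 0·v1 + -1·v2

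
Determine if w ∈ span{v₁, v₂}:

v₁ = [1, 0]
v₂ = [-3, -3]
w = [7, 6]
Yes

Form the augmented matrix and row-reduce:
[v₁|v₂|w] = 
  [  1,  -3,   7]
  [  0,  -3,   6]
(already in echelon form — no row operations needed)

No row of the form [0 0 | nonzero], so the system is consistent. Back-substitution gives c₁ = 1, c₂ = -2: w = (1)·v₁ + (-2)·v₂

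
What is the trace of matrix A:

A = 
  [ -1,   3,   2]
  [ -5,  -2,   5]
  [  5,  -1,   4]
1

tr(A) = -1 + -2 + 4 = 1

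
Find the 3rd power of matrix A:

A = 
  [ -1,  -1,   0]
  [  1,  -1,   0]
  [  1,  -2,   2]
A^3 = 
  [  2,  -2,   0]
  [  2,   2,   0]
  [  2,  -4,   8]

A² = A·A:
A²[1,1] = (-1)(-1) + (-1)(1) + (0)(1) = 0
A²[1,2] = (-1)(-1) + (-1)(-1) + (0)(-2) = 2
A²[1,3] = (-1)(0) + (-1)(0) + (0)(2) = 0
A²[2,1] = (1)(-1) + (-1)(1) + (0)(1) = -2
A²[2,2] = (1)(-1) + (-1)(-1) + (0)(-2) = 0
A²[2,3] = (1)(0) + (-1)(0) + (0)(2) = 0
A²[3,1] = (1)(-1) + (-2)(1) + (2)(1) = -1
A²[3,2] = (1)(-1) + (-2)(-1) + (2)(-2) = -3
A²[3,3] = (1)(0) + (-2)(0) + (2)(2) = 4
A² = 
  [  0,   2,   0]
  [ -2,   0,   0]
  [ -1,  -3,   4]

A^3 = A^2·A:
A^3[1,1] = (0)(-1) + (2)(1) + (0)(1) = 2
A^3[1,2] = (0)(-1) + (2)(-1) + (0)(-2) = -2
A^3[1,3] = (0)(0) + (2)(0) + (0)(2) = 0
A^3[2,1] = (-2)(-1) + (0)(1) + (0)(1) = 2
A^3[2,2] = (-2)(-1) + (0)(-1) + (0)(-2) = 2
A^3[2,3] = (-2)(0) + (0)(0) + (0)(2) = 0
A^3[3,1] = (-1)(-1) + (-3)(1) + (4)(1) = 2
A^3[3,2] = (-1)(-1) + (-3)(-1) + (4)(-2) = -4
A^3[3,3] = (-1)(0) + (-3)(0) + (4)(2) = 8
A^3 = 
  [  2,  -2,   0]
  [  2,   2,   0]
  [  2,  -4,   8]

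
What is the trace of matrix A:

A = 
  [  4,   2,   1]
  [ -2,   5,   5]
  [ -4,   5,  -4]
5

tr(A) = 4 + 5 + -4 = 5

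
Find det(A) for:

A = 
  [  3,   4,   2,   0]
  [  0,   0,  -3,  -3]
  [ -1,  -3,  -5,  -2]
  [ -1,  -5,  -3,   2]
Cofactor expansion along row 1: det(A) = a₁₁M₁₁ - a₁₂M₁₂ + a₁₃M₁₃ - a₁₄M₁₄

M₁₁ = det[[0, -3, -3]; [-3, -5, -2]; [-5, -3, 2]]
  = (0)·((-5)(2) - (-2)(-3)) - (-3)·((-3)(2) - (-2)(-5)) + (-3)·((-3)(-3) - (-5)(-5))
  = (0)(-16) - (-3)(-16) + (-3)(-16)
  = 0
M₁₂ = det[[0, -3, -3]; [-1, -5, -2]; [-1, -3, 2]]
  = (0)·((-5)(2) - (-2)(-3)) - (-3)·((-1)(2) - (-2)(-1)) + (-3)·((-1)(-3) - (-5)(-1))
  = (0)(-16) - (-3)(-4) + (-3)(-2)
  = -6
M₁₃ = det[[0, 0, -3]; [-1, -3, -2]; [-1, -5, 2]]
  = (0)·((-3)(2) - (-2)(-5)) - (0)·((-1)(2) - (-2)(-1)) + (-3)·((-1)(-5) - (-3)(-1))
  = (0)(-16) - (0)(-4) + (-3)(2)
  = -6
M₁₄ = det[[0, 0, -3]; [-1, -3, -5]; [-1, -5, -3]]
  = (0)·((-3)(-3) - (-5)(-5)) - (0)·((-1)(-3) - (-5)(-1)) + (-3)·((-1)(-5) - (-3)(-1))
  = (0)(-16) - (0)(-2) + (-3)(2)
  = -6

det(A) = (3)(0) - (4)(-6) + (2)(-6) - (0)(-6) = 12

det(A) = 12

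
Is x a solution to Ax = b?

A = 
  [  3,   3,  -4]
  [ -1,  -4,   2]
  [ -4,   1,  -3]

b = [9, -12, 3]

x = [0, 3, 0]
Yes

Ax = [9, -12, 3] = b ✓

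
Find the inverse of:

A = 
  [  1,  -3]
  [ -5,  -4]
det(A) = (1)(-4) - (-3)(-5) = -19
For a 2×2 matrix, A⁻¹ = (1/det(A)) · [[d, -b], [-c, a]]
    = (-1/19) · [[-4, 3], [5, 1]]

A⁻¹ = 
  [ 4/19, -3/19]
  [-5/19, -1/19]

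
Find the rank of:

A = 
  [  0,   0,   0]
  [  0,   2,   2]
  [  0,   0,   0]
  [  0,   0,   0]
rank(A) = 1

Row reduce:
Swap R1 ↔ R2
REF = 
  [  0,   2,   2]
  [  0,   0,   0]
  [  0,   0,   0]
  [  0,   0,   0]
Pivot columns: 2 → 1 pivot.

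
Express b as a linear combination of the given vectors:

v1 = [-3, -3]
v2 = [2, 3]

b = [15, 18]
c1 = -3, c2 = 3

b = -3·v1 + 3·v2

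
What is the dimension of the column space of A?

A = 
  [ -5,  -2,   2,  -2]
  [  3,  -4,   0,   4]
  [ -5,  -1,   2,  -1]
Row reduce:
R2 → R2 + (3/5)·R1
R3 → R3 - (1)·R1
R3 → R3 + (5/26)·R2
REF = 
  [   -5,    -2,     2,    -2]
  [    0, -26/5,   6/5,  14/5]
  [    0,     0,  3/13, 20/13]
Pivot columns: 1, 2, 3 → 3 pivots.
dim(Col(A)) = number of pivot columns = 3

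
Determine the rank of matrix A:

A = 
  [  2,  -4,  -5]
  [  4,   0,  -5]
rank(A) = 2

Row reduce:
R2 → R2 - (2)·R1
REF = 
  [  2,  -4,  -5]
  [  0,   8,   5]
Pivot columns: 1, 2 → 2 pivots.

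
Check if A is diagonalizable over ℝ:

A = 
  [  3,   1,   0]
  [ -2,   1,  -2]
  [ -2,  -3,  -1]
No

Characteristic polynomial: det(λI - A) = λ³ - 3λ² - 5λ + 19
By the rational root theorem any rational root is an integer dividing 19; none of those is a root, so p(λ) has no rational roots and hence (being an irreducible cubic) no repeated roots.
Discriminant of the cubic: Δ = -1840
Δ < 0 ⇒ one real eigenvalue and a complex-conjugate pair: λ ≈ -2.396, 2.698 + 0.8063i, 2.698 - 0.8063i
Has complex eigenvalues (not diagonalizable over ℝ).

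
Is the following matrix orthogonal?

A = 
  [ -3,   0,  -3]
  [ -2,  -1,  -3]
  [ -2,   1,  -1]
No

AᵀA = 
  [ 17,   0,  17]
  [  0,   2,   2]
  [ 17,   2,  19]
≠ I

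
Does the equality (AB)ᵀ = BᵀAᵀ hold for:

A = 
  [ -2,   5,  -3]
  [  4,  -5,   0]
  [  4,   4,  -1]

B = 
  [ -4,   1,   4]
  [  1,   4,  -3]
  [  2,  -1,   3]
Yes

(AB)ᵀ = 
  [  7, -21, -14]
  [ 21, -16,  21]
  [-32,  31,   1]

BᵀAᵀ = 
  [  7, -21, -14]
  [ 21, -16,  21]
  [-32,  31,   1]

Both sides are equal — this is the standard identity (AB)ᵀ = BᵀAᵀ, which holds for all A, B.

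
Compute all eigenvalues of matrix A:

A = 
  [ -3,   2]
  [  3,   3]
λ = √15, -√15  (≈ 3.873, -3.873)

tr(A) = 0, det(A) = -15
Characteristic polynomial: λ² - tr(A)λ + det(A) = λ² - 15
λ² - 15 = 0  ⇒  λ = (0 ± √((0)² - 4·(-15)))/2 = (0 ± √(60))/2
  = √15,  -√15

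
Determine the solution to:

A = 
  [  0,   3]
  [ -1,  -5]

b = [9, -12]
x = [-3, 3]

Row reduce the augmented matrix [A|b]:
Swap R1 ↔ R2
REF = 
  [ -1,  -5, -12]
  [  0,   3,   9]

Back-substitution:
x₂ = 9 / 3 = 3
x₁ = (-12 - (-5)(3)) / (-1) = -3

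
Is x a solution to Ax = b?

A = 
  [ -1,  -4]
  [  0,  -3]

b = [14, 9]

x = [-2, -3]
Yes

Ax = [14, 9] = b ✓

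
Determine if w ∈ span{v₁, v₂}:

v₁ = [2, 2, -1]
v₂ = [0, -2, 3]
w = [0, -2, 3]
Yes

Form the augmented matrix and row-reduce:
[v₁|v₂|w] = 
  [  2,   0,   0]
  [  2,  -2,  -2]
  [ -1,   3,   3]
R2 → R2 - (1)·R1
R3 → R3 + (1/2)·R1
R3 → R3 + (3/2)·R2
REF = 
  [  2,   0,   0]
  [  0,  -2,  -2]
  [  0,   0,   0]

No row of the form [0 0 | nonzero], so the system is consistent. Back-substitution gives c₁ = 0, c₂ = 1: w = (0)·v₁ + (1)·v₂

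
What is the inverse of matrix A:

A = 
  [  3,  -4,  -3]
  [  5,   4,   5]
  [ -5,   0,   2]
det(A) = (3)·((4)(2) - (5)(0)) - (-4)·((5)(2) - (5)(-5)) + (-3)·((5)(0) - (4)(-5))
  = (3)(8) - (-4)(35) + (-3)(20)
  = 104
det(A) = 104 ≠ 0, so A is invertible.

Cofactors Cᵢⱼ = (-1)ⁱ⁺ʲ·Mᵢⱼ:
C = 
  [  8, -35,  20]
  [  8,  -9,  20]
  [ -8, -30,  32]

adj(A) = Cᵀ:
adj(A) = 
  [  8,   8,  -8]
  [-35,  -9, -30]
  [ 20,  20,  32]

A⁻¹ = (1/104) · adj(A):
A⁻¹ = 
  [   1/13,    1/13,   -1/13]
  [-35/104,  -9/104,  -15/52]
  [   5/26,    5/26,    4/13]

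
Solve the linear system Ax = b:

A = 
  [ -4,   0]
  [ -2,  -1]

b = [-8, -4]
Row reduce the augmented matrix [A|b]:
R2 → R2 - (1/2)·R1
REF = 
  [ -4,   0,  -8]
  [  0,  -1,   0]

Back-substitution:
x₂ = 0 / (-1) = 0
x₁ = (-8 - (0)(0)) / (-4) = 2

x = [2, 0]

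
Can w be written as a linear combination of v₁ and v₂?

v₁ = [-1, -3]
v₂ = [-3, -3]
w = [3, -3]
Yes

Form the augmented matrix and row-reduce:
[v₁|v₂|w] = 
  [ -1,  -3,   3]
  [ -3,  -3,  -3]
R2 → R2 - (3)·R1
REF = 
  [ -1,  -3,   3]
  [  0,   6, -12]

No row of the form [0 0 | nonzero], so the system is consistent. Back-substitution gives c₁ = 3, c₂ = -2: w = (3)·v₁ + (-2)·v₂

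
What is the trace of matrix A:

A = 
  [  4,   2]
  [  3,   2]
6

tr(A) = 4 + 2 = 6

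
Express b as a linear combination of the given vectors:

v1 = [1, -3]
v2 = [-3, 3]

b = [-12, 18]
c1 = -3, c2 = 3

b = -3·v1 + 3·v2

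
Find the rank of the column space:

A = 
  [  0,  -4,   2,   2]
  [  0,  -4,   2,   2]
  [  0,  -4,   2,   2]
dim(Col(A)) = 1

Row reduce:
R2 → R2 - (1)·R1
R3 → R3 - (1)·R1
REF = 
  [  0,  -4,   2,   2]
  [  0,   0,   0,   0]
  [  0,   0,   0,   0]
Pivot columns: 2 → 1 pivot.
dim(Col(A)) = number of pivot columns = 1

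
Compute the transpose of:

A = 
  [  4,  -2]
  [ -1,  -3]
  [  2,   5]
Aᵀ = 
  [  4,  -1,   2]
  [ -2,  -3,   5]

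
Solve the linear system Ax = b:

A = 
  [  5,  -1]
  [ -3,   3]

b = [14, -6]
Row reduce the augmented matrix [A|b]:
R2 → R2 + (3/5)·R1
REF = 
  [   5,   -1,   14]
  [   0, 12/5, 12/5]

Back-substitution:
x₂ = (12/5) / (12/5) = 1
x₁ = (14 - (-1)(1)) / 5 = 3

x = [3, 1]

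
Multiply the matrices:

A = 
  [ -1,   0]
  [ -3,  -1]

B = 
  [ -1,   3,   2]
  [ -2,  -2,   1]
A is 2×2 and B is 2×3, so AB is 2×3. Each entry is (row of A)·(column of B):
AB[1,1] = (-1)(-1) + (0)(-2) = 1
AB[1,2] = (-1)(3) + (0)(-2) = -3
AB[1,3] = (-1)(2) + (0)(1) = -2
AB[2,1] = (-3)(-1) + (-1)(-2) = 5
AB[2,2] = (-3)(3) + (-1)(-2) = -7
AB[2,3] = (-3)(2) + (-1)(1) = -7

AB = 
  [  1,  -3,  -2]
  [  5,  -7,  -7]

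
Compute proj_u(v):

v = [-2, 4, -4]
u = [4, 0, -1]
v·u = (-2)(4) + (4)(0) + (-4)(-1) = -4
u·u = (4)² + (0)² + (-1)² = 17
proj_u(v) = (v·u / u·u) × u = (-4/17) × u

proj_u(v) = [-16/17, 0, 4/17]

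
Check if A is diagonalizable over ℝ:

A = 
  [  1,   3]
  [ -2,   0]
No

tr(A) = 1, det(A) = 6
Characteristic polynomial: λ² - tr(A)λ + det(A) = λ² - λ + 6
λ² - λ + 6 = 0  ⇒  λ = (1 ± √((-1)² - 4·(6)))/2 = (1 ± √(-23))/2
  = (1 + i√23)/2,  (1 - i√23)/2
Eigenvalues: (1 + i√23)/2, (1 - i√23)/2  (≈ 0.5 + 2.398i, 0.5 - 2.398i)
Has complex eigenvalues (not diagonalizable over ℝ).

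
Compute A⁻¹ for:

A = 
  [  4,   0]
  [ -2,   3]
det(A) = (4)(3) - (0)(-2) = 12
For a 2×2 matrix, A⁻¹ = (1/det(A)) · [[d, -b], [-c, a]]
    = (1/12) · [[3, 0], [2, 4]]

A⁻¹ = 
  [1/4,   0]
  [1/6, 1/3]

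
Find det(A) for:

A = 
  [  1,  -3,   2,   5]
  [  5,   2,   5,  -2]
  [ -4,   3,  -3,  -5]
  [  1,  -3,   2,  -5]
-400

Cofactor expansion along row 1: det(A) = a₁₁M₁₁ - a₁₂M₁₂ + a₁₃M₁₃ - a₁₄M₁₄

M₁₁ = det[[2, 5, -2]; [3, -3, -5]; [-3, 2, -5]]
  = (2)·((-3)(-5) - (-5)(2)) - (5)·((3)(-5) - (-5)(-3)) + (-2)·((3)(2) - (-3)(-3))
  = (2)(25) - (5)(-30) + (-2)(-3)
  = 206
M₁₂ = det[[5, 5, -2]; [-4, -3, -5]; [1, 2, -5]]
  = (5)·((-3)(-5) - (-5)(2)) - (5)·((-4)(-5) - (-5)(1)) + (-2)·((-4)(2) - (-3)(1))
  = (5)(25) - (5)(25) + (-2)(-5)
  = 10
M₁₃ = det[[5, 2, -2]; [-4, 3, -5]; [1, -3, -5]]
  = (5)·((3)(-5) - (-5)(-3)) - (2)·((-4)(-5) - (-5)(1)) + (-2)·((-4)(-3) - (3)(1))
  = (5)(-30) - (2)(25) + (-2)(9)
  = -218
M₁₄ = det[[5, 2, 5]; [-4, 3, -3]; [1, -3, 2]]
  = (5)·((3)(2) - (-3)(-3)) - (2)·((-4)(2) - (-3)(1)) + (5)·((-4)(-3) - (3)(1))
  = (5)(-3) - (2)(-5) + (5)(9)
  = 40

det(A) = (1)(206) - (-3)(10) + (2)(-218) - (5)(40) = -400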